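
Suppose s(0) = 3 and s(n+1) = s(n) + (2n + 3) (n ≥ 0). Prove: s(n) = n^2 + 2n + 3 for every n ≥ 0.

Base case: s(0) = 3, and 0^2 + 2·0 + 3 = 3.
Assume s(j) = j^2 + 2j + 3.
Then s(j+1) = s(j) + (2j + 3) = (j^2 + 2j + 3) + (2j + 3) = j^2 + 4j + 6,
and (j+1)^2 + 2·(j+1) + 3 = j^2 + 4j + 6.
Hence s(n) = n^2 + 2n + 3 for every n ≥ 0, by induction.

s(n) = n^2 + 2n + 3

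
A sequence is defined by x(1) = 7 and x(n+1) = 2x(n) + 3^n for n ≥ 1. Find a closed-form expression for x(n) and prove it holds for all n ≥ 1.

Claim: x(n) = 2·2^n + 3^n.

Base case: x(1) = 7, and 2·2^1 + 3^1 = 4 + 3 = 7.
Assume x(r) = 2·2^r + 3^r for some r ≥ 1.
Then x(r+1) = 2x(r) + 3^r = 2·(2·2^r + 3^r) + 3^r = 2·2^{r+1} + 2·3^r + 3^r = 2·2^{r+1} + 3·3^r = 2·2^{r+1} + 3^{r+1}.
By induction, x(n) = 2·2^n + 3^n for all n ≥ 1.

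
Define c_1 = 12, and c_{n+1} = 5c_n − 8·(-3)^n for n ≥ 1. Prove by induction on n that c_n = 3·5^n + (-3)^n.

Base case: c_1 = 12, and 3·5^1 + (-3)^1 = 15 − 3 = 12.
Assume c_m = 3·5^m + (-3)^m for some m ≥ 1.
Then c_{m+1} = 5c_m − 8·(-3)^m = 5·(3·5^m + (-3)^m) − 8·(-3)^m = 3·5^{m+1} + 5·(-3)^m − 8·(-3)^m = 3·5^{m+1} − 3·(-3)^m = 3·5^{m+1} + (-3)^{m+1}.
So the formula holds for m+1, and by induction c_n = 3·5^n + (-3)^n for all n ≥ 1.

c_n = 3·5^n + (-3)^n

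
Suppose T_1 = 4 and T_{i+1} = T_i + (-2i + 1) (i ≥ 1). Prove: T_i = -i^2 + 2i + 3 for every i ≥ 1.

Base case: T_1 = 4, and -1^2 + 2·1 + 3 = 4.
Assume T_k = -k^2 + 2k + 3.
Then T_{k+1} = T_k + (-2k + 1) = (-k^2 + 2k + 3) + (-2k + 1) = -k^2 + 4,
and -(k+1)^2 + 2·(k+1) + 3 = -k^2 + 4.
By induction, T_i = -i^2 + 2i + 3 for all i ≥ 1.

T_i = -i^2 + 2i + 3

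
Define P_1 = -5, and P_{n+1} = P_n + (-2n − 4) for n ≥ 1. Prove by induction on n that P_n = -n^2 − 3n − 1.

Base case: P_1 = -5, and -1^2 − 3·1 − 1 = -5.
Assume P_j = -j^2 − 3j − 1.
Then P_{j+1} = P_j + (-2j − 4) = (-j^2 − 3j − 1) + (-2j − 4) = -j^2 − 5j − 5,
and -(j+1)^2 − 3·(j+1) − 1 = -j^2 − 5j − 5.
Hence P_n = -n^2 − 3n − 1 for every n ≥ 1, by induction.

P_n = -n^2 − 3n − 1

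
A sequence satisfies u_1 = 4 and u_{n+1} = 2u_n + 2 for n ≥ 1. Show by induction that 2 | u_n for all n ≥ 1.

Base case: u_1 = 4 = 2·2, so 2 | u_1.
Assume 2 | u_r, so u_r = 2t for some integer t.
Then u_{r+1} = 2u_r + 2 = 2·(2t) + 2 = 2(2t + 1), so 2 | u_{r+1}.
Hence 2 | u_n for every n ≥ 1, by induction.

2 | u_n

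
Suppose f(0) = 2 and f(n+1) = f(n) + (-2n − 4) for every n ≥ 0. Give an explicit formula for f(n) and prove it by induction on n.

Claim: f(n) = -n^2 − 3n + 2.

Base case: f(0) = 2, and -0^2 − 3·0 + 2 = 2.
Assume f(k) = -k^2 − 3k + 2.
Then f(k+1) = f(k) + (-2k − 4) = (-k^2 − 3k + 2) + (-2k − 4) = -k^2 − 5k − 2,
and -(k+1)^2 − 3·(k+1) + 2 = -k^2 − 5k − 2.
Hence f(n) = -n^2 − 3n + 2 for every n ≥ 0, by induction.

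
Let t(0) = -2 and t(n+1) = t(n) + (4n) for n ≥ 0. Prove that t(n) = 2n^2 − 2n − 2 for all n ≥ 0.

Base case: t(0) = -2, and 2·0^2 − 2·0 − 2 = -2.
Assume t(k) = 2k^2 − 2k − 2.
Then t(k+1) = t(k) + (4k) = (2k^2 − 2k − 2) + (4k) = 2k^2 + 2k − 2,
and 2·(k+1)^2 − 2·(k+1) − 2 = 2k^2 + 2k − 2.
By induction, t(n) = 2n^2 − 2n − 2 for all n ≥ 0.

t(n) = 2n^2 − 2n − 2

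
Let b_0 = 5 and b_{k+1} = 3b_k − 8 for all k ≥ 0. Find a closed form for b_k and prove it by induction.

Claim: b_k = 3^k + 4.

Base case: b_0 = 5, and 3^0 + 4 = 1 + 4 = 5.
Assume b_r = 3^r + 4 for some r ≥ 0.
Then b_{r+1} = 3b_r − 8 = 3·(3^r + 4) − 8 = 3^{r+1} + 12 − 8 = 3^{r+1} + 4.
By induction, b_k = 3^k + 4 for all k ≥ 0.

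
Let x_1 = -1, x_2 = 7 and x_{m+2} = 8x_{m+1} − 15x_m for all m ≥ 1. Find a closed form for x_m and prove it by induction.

Claim: x_m = 5^m − 2·3^m.

Base cases: x_1 = -1 and 5^1 − 2·3^1 = -1; x_2 = 7 and 5^2 − 2·3^2 = 7.
Assume x_i = 5^i − 2·3^i for all 1 ≤ i ≤ j, where j ≥ 2.
Then x_{j+1} = 8x_j − 15x_{j−1} = 8·(5^j − 2·3^j) − 15·(5^{j−1} − 2·3^{j−1}) = (8·5 − 15)5^{j−1} − 2·(8·3 − 15)3^{j−1} = 25·5^{j−1} − 18·3^{j−1} = 5^{j+1} − 2·3^{j+1}.
This completes the inductive step, so x_m = 5^m − 2·3^m for all m ≥ 1.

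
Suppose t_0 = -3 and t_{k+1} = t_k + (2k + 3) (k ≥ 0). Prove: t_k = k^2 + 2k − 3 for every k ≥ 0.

Base case: t_0 = -3, and 0^2 + 2·0 − 3 = -3.
Assume t_m = m^2 + 2m − 3.
Then t_{m+1} = t_m + (2m + 3) = (m^2 + 2m − 3) + (2m + 3) = m^2 + 4m,
and (m+1)^2 + 2·(m+1) − 3 = m^2 + 4m.
Hence t_k = k^2 + 2k − 3 for every k ≥ 0, by induction.

t_k = k^2 + 2k − 3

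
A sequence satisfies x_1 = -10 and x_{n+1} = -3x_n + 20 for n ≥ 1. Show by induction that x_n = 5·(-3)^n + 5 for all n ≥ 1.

Base case: x_1 = -10, and 5·(-3)^1 + 5 = -15 + 5 = -10.
Assume x_j = 5·(-3)^j + 5 for some j ≥ 1.
Then x_{j+1} = -3x_j + 20 = -3·(5·(-3)^j + 5) + 20 = -15·(-3)^j − 15 + 20 = 5·(-3)^{j+1} + 5.
By induction, x_n = 5·(-3)^n + 5 for all n ≥ 1.

x_n = 5·(-3)^n + 5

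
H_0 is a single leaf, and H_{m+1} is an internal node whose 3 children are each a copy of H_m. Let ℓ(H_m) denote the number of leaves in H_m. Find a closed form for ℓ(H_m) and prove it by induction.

Claim: ℓ(H_m) = 3^m.

Base case: ℓ(H_0) = 1, and 3^0 = 1.
Assume ℓ(H_k) = 3^k.
Then ℓ(H_{k+1}) = 3·ℓ(H_k) = 3·3^k = 3^{k+1}.
Hence ℓ(H_m) = 3^m for every m ≥ 0, by induction.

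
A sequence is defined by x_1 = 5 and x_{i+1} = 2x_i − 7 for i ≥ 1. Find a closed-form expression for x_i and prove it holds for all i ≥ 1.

Claim: x_i = -2^i + 7.

Base case: x_1 = 5, and -2^1 + 7 = -2 + 7 = 5.
Assume x_k = -2^k + 7 for some k ≥ 1.
Then x_{k+1} = 2x_k − 7 = 2·(-2^k + 7) − 7 = -2^{k+1} + 14 − 7 = -2^{k+1} + 7.
By induction, x_i = -2^i + 7 for all i ≥ 1.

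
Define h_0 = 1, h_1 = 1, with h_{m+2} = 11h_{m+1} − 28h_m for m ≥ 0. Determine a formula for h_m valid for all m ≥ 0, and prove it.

Claim: h_m = 2·4^m − 7^m.

Base cases: h_0 = 1 and 2·4^0 − 7^0 = 1; h_1 = 1 and 2·4^1 − 7^1 = 1.
Assume h_j = 2·4^j − 7^j for all 0 ≤ j ≤ k, where k ≥ 1.
Then h_{k+1} = 11h_k − 28h_{k−1} = 11·(2·4^k − 7^k) − 28·(2·4^{k−1} − 7^{k−1}) = 2·(11·4 − 28)4^{k−1} − (11·7 − 28)7^{k−1} = 32·4^{k−1} − 49·7^{k−1} = 2·4^{k+1} − 7^{k+1}.
This completes the inductive step, so h_m = 2·4^m − 7^m for all m ≥ 0.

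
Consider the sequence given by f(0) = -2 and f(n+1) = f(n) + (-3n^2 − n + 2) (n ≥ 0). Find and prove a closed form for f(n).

Claim: f(n) = -n^3 + n^2 + 2n − 2.

Base case: f(0) = -2, and -0^3 + 0^2 + 2·0 − 2 = -2.
Assume f(r) = -r^3 + r^2 + 2r − 2.
Then f(r+1) = f(r) + (-3r^2 − r + 2) = (-r^3 + r^2 + 2r − 2) + (-3r^2 − r + 2) = -r^3 − 2r^2 + r,
and -(r+1)^3 + (r+1)^2 + 2·(r+1) − 2 = -r^3 − 2r^2 + r.
This completes the inductive step, so f(n) = -n^3 + n^2 + 2n − 2 for all n ≥ 0.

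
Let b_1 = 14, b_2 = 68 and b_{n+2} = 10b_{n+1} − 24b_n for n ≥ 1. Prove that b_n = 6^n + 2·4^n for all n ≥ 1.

Base cases: b_1 = 14 and 6^1 + 2·4^1 = 14; b_2 = 68 and 6^2 + 2·4^2 = 68.
Assume b_j = 6^j + 2·4^j for all 1 ≤ j ≤ r, where r ≥ 2.
Then b_{r+1} = 10b_r − 24b_{r−1} = 10·(6^r + 2·4^r) − 24·(6^{r−1} + 2·4^{r−1}) = (10·6 − 24)6^{r−1} + 2·(10·4 − 24)4^{r−1} = 36·6^{r−1} + 32·4^{r−1} = 6^{r+1} + 2·4^{r+1}.
This completes the inductive step, so b_n = 6^n + 2·4^n for all n ≥ 1.

b_n = 6^n + 2·4^n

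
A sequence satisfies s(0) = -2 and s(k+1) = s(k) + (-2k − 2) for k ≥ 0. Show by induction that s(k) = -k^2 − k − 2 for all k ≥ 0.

Base case: s(0) = -2, and -0^2 − 0 − 2 = -2.
Assume s(j) = -j^2 − j − 2.
Then s(j+1) = s(j) + (-2j − 2) = (-j^2 − j − 2) + (-2j − 2) = -j^2 − 3j − 4,
and -(j+1)^2 − (j+1) − 2 = -j^2 − 3j − 4.
By induction, s(k) = -k^2 − k − 2 for all k ≥ 0.

s(k) = -k^2 − k − 2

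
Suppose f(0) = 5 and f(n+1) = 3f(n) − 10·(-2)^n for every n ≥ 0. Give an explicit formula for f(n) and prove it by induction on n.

Claim: f(n) = 3·3^n + 2·(-2)^n.

Base case: f(0) = 5, and 3·3^0 + 2·(-2)^0 = 3 + 2 = 5.
Assume f(j) = 3·3^j + 2·(-2)^j for some j ≥ 0.
Then f(j+1) = 3f(j) − 10·(-2)^j = 3·(3·3^j + 2·(-2)^j) − 10·(-2)^j = 3·3^{j+1} + 6·(-2)^j − 10·(-2)^j = 3·3^{j+1} − 4·(-2)^j = 3·3^{j+1} + 2·(-2)^{j+1}.
This completes the inductive step, so f(n) = 3·3^n + 2·(-2)^n for all n ≥ 0.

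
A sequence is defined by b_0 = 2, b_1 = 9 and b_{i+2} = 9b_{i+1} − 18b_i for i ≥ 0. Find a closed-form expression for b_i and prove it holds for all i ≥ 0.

Claim: b_i = 3^i + 6^i.

Base cases: b_0 = 2 and 3^0 + 6^0 = 2; b_1 = 9 and 3^1 + 6^1 = 9.
Assume b_j = 3^j + 6^j for all 0 ≤ j ≤ m, where m ≥ 1.
Then b_{m+1} = 9b_m − 18b_{m−1} = 9·(3^m + 6^m) − 18·(3^{m−1} + 6^{m−1}) = (9·3 − 18)3^{m−1} + (9·6 − 18)6^{m−1} = 9·3^{m−1} + 36·6^{m−1} = 3^{m+1} + 6^{m+1}.
So the formula holds for m+1, and by strong induction b_i = 3^i + 6^i for all i ≥ 0.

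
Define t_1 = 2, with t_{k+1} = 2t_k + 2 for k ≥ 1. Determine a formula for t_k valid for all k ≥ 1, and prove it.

Claim: t_k = 2^{k+1} − 2.

Base case: t_1 = 2, and 2^{1+1} − 2 = 4 − 2 = 2.
Assume t_r = 2^{r+1} − 2 for some r ≥ 1.
Then t_{r+1} = 2t_r + 2 = 2·(2^{r+1} − 2) + 2 = 2^{r+2} − 4 + 2 = 2^{r+2} − 2.
This completes the inductive step, so t_k = 2^{k+1} − 2 for all k ≥ 1.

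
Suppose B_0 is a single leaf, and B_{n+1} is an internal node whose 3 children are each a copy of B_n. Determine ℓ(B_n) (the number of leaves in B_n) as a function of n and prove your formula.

Claim: ℓ(B_n) = 3^n.

Base case: ℓ(B_0) = 1, and 3^0 = 1.
Assume ℓ(B_r) = 3^r.
Then ℓ(B_{r+1}) = 3·ℓ(B_r) = 3·3^r = 3^{r+1}.
By induction, ℓ(B_n) = 3^n for all n ≥ 0.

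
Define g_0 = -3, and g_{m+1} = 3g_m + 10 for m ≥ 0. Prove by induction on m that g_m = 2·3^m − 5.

Base case: g_0 = -3, and 2·3^0 − 5 = 2 − 5 = -3.
Assume g_k = 2·3^k − 5 for some k ≥ 0.
Then g_{k+1} = 3g_k + 10 = 3·(2·3^k − 5) + 10 = 6·3^k − 15 + 10 = 2·3^{k+1} − 5.
Hence g_m = 2·3^m − 5 for every m ≥ 0, by induction.

g_m = 2·3^m − 5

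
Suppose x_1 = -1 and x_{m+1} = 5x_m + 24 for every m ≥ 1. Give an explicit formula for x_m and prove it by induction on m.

Claim: x_m = 5^m − 6.

Base case: x_1 = -1, and 5^1 − 6 = 5 − 6 = -1.
Assume x_j = 5^j − 6 for some j ≥ 1.
Then x_{j+1} = 5x_j + 24 = 5·(5^j − 6) + 24 = 5^{j+1} − 30 + 24 = 5^{j+1} − 6.
By induction, x_m = 5^m − 6 for all m ≥ 1.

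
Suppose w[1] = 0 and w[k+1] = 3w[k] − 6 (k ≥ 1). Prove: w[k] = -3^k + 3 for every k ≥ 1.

Base case: w[1] = 0, and -3^1 + 3 = -3 + 3 = 0.
Assume w[r] = -3^r + 3 for some r ≥ 1.
Then w[r+1] = 3w[r] − 6 = 3·(-3^r + 3) − 6 = -3^{r+1} + 9 − 6 = -3^{r+1} + 3.
This completes the inductive step, so w[k] = -3^k + 3 for all k ≥ 1.

w[k] = -3^k + 3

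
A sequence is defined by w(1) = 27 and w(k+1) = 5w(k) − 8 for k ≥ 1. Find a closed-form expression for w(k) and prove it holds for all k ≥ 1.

Claim: w(k) = 5^{k+1} + 2.

Base case: w(1) = 27, and 5^{1+1} + 2 = 25 + 2 = 27.
Assume w(j) = 5^{j+1} + 2 for some j ≥ 1.
Then w(j+1) = 5w(j) − 8 = 5·(5^{j+1} + 2) − 8 = 5^{j+2} + 10 − 8 = 5^{j+2} + 2.
So the formula holds for j+1, and by induction w(k) = 5^{k+1} + 2 for all k ≥ 1.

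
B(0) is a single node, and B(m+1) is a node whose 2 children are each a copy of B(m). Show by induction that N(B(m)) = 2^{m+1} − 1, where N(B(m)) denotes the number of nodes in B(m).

Base case: N(B(0)) = 1, and 2^{0+1} − 1 = 1.
Assume N(B(r)) = 2^{r+1} − 1.
Then N(B(r+1)) = 1 + 2N(B(r)) = 1 + 2(2^{r+1} − 1) = 2^{r+2} − 2 + 1 = 2^{r+2} − 1.
Hence N(B(m)) = 2^{m+1} − 1 for every m ≥ 0, by induction.

N(B(m)) = 2^{m+1} − 1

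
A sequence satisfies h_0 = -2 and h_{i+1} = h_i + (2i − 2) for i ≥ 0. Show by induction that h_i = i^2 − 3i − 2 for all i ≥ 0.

Base case: h_0 = -2, and 0^2 − 3·0 − 2 = -2.
Assume h_r = r^2 − 3r − 2.
Then h_{r+1} = h_r + (2r − 2) = (r^2 − 3r − 2) + (2r − 2) = r^2 − r − 4,
and (r+1)^2 − 3·(r+1) − 2 = r^2 − r − 4.
By induction, h_i = i^2 − 3i − 2 for all i ≥ 0.

h_i = i^2 − 3i − 2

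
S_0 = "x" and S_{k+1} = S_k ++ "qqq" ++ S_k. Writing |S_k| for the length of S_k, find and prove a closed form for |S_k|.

Claim: |S_k| = 2^{k+2} − 3.

Base case: |S_0| = 1, and 2^{0+2} − 3 = 1.
Assume |S_m| = 2^{m+2} − 3.
Then |S_{m+1}| = |S_m| + 3 + |S_m| = 2|S_m| + 3 = 2(2^{m+2} − 3) + 3 = 2^{m+3} − 6 + 3 = 2^{m+3} − 3.
So the formula holds for m+1, and by induction |S_k| = 2^{k+2} − 3 for all k ≥ 0.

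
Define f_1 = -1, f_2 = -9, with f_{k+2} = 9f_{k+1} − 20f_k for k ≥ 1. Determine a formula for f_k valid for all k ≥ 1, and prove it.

Claim: f_k = -5^k + 4^k.

Base cases: f_1 = -1 and -5^1 + 4^1 = -1; f_2 = -9 and -5^2 + 4^2 = -9.
Assume f_i = -5^i + 4^i for all 1 ≤ i ≤ j, where j ≥ 2.
Then f_{j+1} = 9f_j − 20f_{j−1} = 9·(-5^j + 4^j) − 20·(-5^{j−1} + 4^{j−1}) = -(9·5 − 20)5^{j−1} + (9·4 − 20)4^{j−1} = -25·5^{j−1} + 16·4^{j−1} = -5^{j+1} + 4^{j+1}.
Hence f_k = -5^k + 4^k for every k ≥ 1, by strong induction.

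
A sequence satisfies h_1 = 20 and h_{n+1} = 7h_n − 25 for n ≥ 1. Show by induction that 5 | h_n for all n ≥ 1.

Base case: h_1 = 20 = 5·4, so 5 | h_1.
Assume 5 | h_j, so h_j = 5t for some integer t.
Then h_{j+1} = 7h_j − 25 = 7·(5t) − 25 = 5(7t − 5), so 5 | h_{j+1}.
This completes the inductive step, so 5 | h_n for all n ≥ 1.

5 | h_n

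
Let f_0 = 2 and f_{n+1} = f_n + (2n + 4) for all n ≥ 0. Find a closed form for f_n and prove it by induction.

Claim: f_n = n^2 + 3n + 2.

Base case: f_0 = 2, and 0^2 + 3·0 + 2 = 2.
Assume f_r = r^2 + 3r + 2.
Then f_{r+1} = f_r + (2r + 4) = (r^2 + 3r + 2) + (2r + 4) = r^2 + 5r + 6,
and (r+1)^2 + 3·(r+1) + 2 = r^2 + 5r + 6.
By induction, f_n = n^2 + 3n + 2 for all n ≥ 0.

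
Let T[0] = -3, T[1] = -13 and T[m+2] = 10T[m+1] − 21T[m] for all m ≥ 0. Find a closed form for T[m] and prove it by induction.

Claim: T[m] = -7^m − 2·3^m.

Base cases: T[0] = -3 and -7^0 − 2·3^0 = -3; T[1] = -13 and -7^1 − 2·3^1 = -13.
Assume T[i] = -7^i − 2·3^i for all 0 ≤ i ≤ j, where j ≥ 1.
Then T[j+1] = 10T[j] − 21T[j−1] = 10·(-7^j − 2·3^j) − 21·(-7^{j−1} − 2·3^{j−1}) = -(10·7 − 21)7^{j−1} − 2·(10·3 − 21)3^{j−1} = -49·7^{j−1} − 18·3^{j−1} = -7^{j+1} − 2·3^{j+1}.
So the formula holds for j+1, and by strong induction T[m] = -7^m − 2·3^m for all m ≥ 0.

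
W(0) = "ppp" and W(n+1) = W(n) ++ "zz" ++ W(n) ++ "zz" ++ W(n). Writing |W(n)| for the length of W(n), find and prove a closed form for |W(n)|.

Claim: |W(n)| = 5·3^n − 2.

Base case: |W(0)| = 3, and 5·3^0 − 2 = 3.
Assume |W(j)| = 5·3^j − 2.
Then |W(j+1)| = 3|W(j)| + 4 = 3(5·3^j − 2) + 4 = 5·3^{j+1} − 6 + 4 = 5·3^{j+1} − 2.
By induction, |W(n)| = 5·3^n − 2 for all n ≥ 0.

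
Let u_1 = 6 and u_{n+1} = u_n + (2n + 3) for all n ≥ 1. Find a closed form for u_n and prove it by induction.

Claim: u_n = n^2 + 2n + 3.

Base case: u_1 = 6, and 1^2 + 2·1 + 3 = 6.
Assume u_k = k^2 + 2k + 3.
Then u_{k+1} = u_k + (2k + 3) = (k^2 + 2k + 3) + (2k + 3) = k^2 + 4k + 6,
and (k+1)^2 + 2·(k+1) + 3 = k^2 + 4k + 6.
By induction, u_n = n^2 + 2n + 3 for all n ≥ 1.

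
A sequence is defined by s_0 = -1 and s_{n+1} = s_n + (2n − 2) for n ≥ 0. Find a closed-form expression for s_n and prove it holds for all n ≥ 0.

Claim: s_n = n^2 − 3n − 1.

Base case: s_0 = -1, and 0^2 − 3·0 − 1 = -1.
Assume s_r = r^2 − 3r − 1.
Then s_{r+1} = s_r + (2r − 2) = (r^2 − 3r − 1) + (2r − 2) = r^2 − r − 3,
and (r+1)^2 − 3·(r+1) − 1 = r^2 − r − 3.
This completes the inductive step, so s_n = n^2 − 3n − 1 for all n ≥ 0.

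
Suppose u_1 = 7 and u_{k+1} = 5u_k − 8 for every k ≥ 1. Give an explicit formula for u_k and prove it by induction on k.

Claim: u_k = 5^k + 2.

Base case: u_1 = 7, and 5^1 + 2 = 5 + 2 = 7.
Assume u_r = 5^r + 2 for some r ≥ 1.
Then u_{r+1} = 5u_r − 8 = 5·(5^r + 2) − 8 = 5^{r+1} + 10 − 8 = 5^{r+1} + 2.
By induction, u_k = 5^k + 2 for all k ≥ 1.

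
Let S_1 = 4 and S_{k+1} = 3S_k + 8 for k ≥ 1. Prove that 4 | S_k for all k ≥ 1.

Base case: S_1 = 4 = 4·1, so 4 | S_1.
Assume 4 | S_m, so S_m = 4t for some integer t.
Then S_{m+1} = 3S_m + 8 = 3·(4t) + 8 = 4(3t + 2), so 4 | S_{m+1}.
Hence 4 | S_k for every k ≥ 1, by induction.

4 | S_k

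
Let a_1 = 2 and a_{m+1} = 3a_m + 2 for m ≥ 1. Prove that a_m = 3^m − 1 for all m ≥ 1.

Base case: a_1 = 2, and 3^1 − 1 = 3 − 1 = 2.
Assume a_r = 3^r − 1 for some r ≥ 1.
Then a_{r+1} = 3a_r + 2 = 3·(3^r − 1) + 2 = 3^{r+1} − 3 + 2 = 3^{r+1} − 1.
Hence a_m = 3^m − 1 for every m ≥ 1, by induction.

a_m = 3^m − 1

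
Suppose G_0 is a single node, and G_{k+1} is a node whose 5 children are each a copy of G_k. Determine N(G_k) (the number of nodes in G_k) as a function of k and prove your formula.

Claim: N(G_k) = (5^{k+1} − 1)/4.

Base case: N(G_0) = 1, and (5^{0+1} − 1)/4 = 1.
Assume N(G_m) = (5^{m+1} − 1)/4.
Then N(G_{m+1}) = 1 + 5N(G_m) = 1 + 5·(5^{m+1} − 1)/4 = 1 + (5^{m+2} − 5)/4 = (4 + 5^{m+2} − 5)/4 = (5^{m+2} − 1)/4.
Hence N(G_k) = (5^{k+1} − 1)/4 for every k ≥ 0, by induction.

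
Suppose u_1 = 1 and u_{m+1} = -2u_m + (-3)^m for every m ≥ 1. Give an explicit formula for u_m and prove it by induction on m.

Claim: u_m = (-2)^m − (-3)^m.

Base case: u_1 = 1, and (-2)^1 − (-3)^1 = -2 + 3 = 1.
Assume u_k = (-2)^k − (-3)^k for some k ≥ 1.
Then u_{k+1} = -2u_k + (-3)^k = -2·((-2)^k − (-3)^k) + (-3)^k = (-2)^{k+1} + 2·(-3)^k + (-3)^k = (-2)^{k+1} + 3·(-3)^k = (-2)^{k+1} − (-3)^{k+1}.
Hence u_m = (-2)^m − (-3)^m for every m ≥ 1, by induction.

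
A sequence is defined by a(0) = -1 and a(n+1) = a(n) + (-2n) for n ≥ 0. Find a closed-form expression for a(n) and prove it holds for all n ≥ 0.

Claim: a(n) = -n^2 + n − 1.

Base case: a(0) = -1, and -0^2 + 0 − 1 = -1.
Assume a(r) = -r^2 + r − 1.
Then a(r+1) = a(r) + (-2r) = (-r^2 + r − 1) + (-2r) = -r^2 − r − 1,
and -(r+1)^2 + (r+1) − 1 = -r^2 − r − 1.
By induction, a(n) = -n^2 + n − 1 for all n ≥ 0.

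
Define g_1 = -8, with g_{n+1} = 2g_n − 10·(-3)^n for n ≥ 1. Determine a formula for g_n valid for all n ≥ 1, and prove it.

Claim: g_n = -2^n + 2·(-3)^n.

Base case: g_1 = -8, and -2^1 + 2·(-3)^1 = -2 − 6 = -8.
Assume g_j = -2^j + 2·(-3)^j for some j ≥ 1.
Then g_{j+1} = 2g_j − 10·(-3)^j = 2·(-2^j + 2·(-3)^j) − 10·(-3)^j = -2^{j+1} + 4·(-3)^j − 10·(-3)^j = -2^{j+1} − 6·(-3)^j = -2^{j+1} + 2·(-3)^{j+1}.
So the formula holds for j+1, and by induction g_n = -2^n + 2·(-3)^n for all n ≥ 1.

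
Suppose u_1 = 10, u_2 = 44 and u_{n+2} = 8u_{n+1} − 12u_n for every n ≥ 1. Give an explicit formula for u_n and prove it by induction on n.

Claim: u_n = 2·2^n + 6^n.

Base cases: u_1 = 10 and 2·2^1 + 6^1 = 10; u_2 = 44 and 2·2^2 + 6^2 = 44.
Assume u_i = 2·2^i + 6^i for all 1 ≤ i ≤ j, where j ≥ 2.
Then u_{j+1} = 8u_j − 12u_{j−1} = 8·(2·2^j + 6^j) − 12·(2·2^{j−1} + 6^{j−1}) = 2·(8·2 − 12)2^{j−1} + (8·6 − 12)6^{j−1} = 8·2^{j−1} + 36·6^{j−1} = 2·2^{j+1} + 6^{j+1}.
Hence u_n = 2·2^n + 6^n for every n ≥ 1, by strong induction.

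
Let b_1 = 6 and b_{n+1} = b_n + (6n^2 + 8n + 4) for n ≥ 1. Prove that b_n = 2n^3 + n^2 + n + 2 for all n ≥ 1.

Base case: b_1 = 6, and 2·1^3 + 1^2 + 1 + 2 = 6.
Assume b_j = 2j^3 + j^2 + j + 2.
Then b_{j+1} = b_j + (6j^2 + 8j + 4) = (2j^3 + j^2 + j + 2) + (6j^2 + 8j + 4) = 2j^3 + 7j^2 + 9j + 6,
and 2·(j+1)^3 + (j+1)^2 + (j+1) + 2 = 2j^3 + 7j^2 + 9j + 6.
This completes the inductive step, so b_n = 2n^3 + n^2 + n + 2 for all n ≥ 1.

b_n = 2n^3 + n^2 + n + 2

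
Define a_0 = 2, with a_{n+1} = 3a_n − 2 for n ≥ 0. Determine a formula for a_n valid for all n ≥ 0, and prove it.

Claim: a_n = 3^n + 1.

Base case: a_0 = 2, and 3^0 + 1 = 1 + 1 = 2.
Assume a_j = 3^j + 1 for some j ≥ 0.
Then a_{j+1} = 3a_j − 2 = 3·(3^j + 1) − 2 = 3^{j+1} + 3 − 2 = 3^{j+1} + 1.
Hence a_n = 3^n + 1 for every n ≥ 0, by induction.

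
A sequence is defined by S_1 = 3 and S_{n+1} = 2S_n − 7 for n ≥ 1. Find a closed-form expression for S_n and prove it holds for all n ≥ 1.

Claim: S_n = -2^{n+1} + 7.

Base case: S_1 = 3, and -2^{1+1} + 7 = -4 + 7 = 3.
Assume S_k = -2^{k+1} + 7 for some k ≥ 1.
Then S_{k+1} = 2S_k − 7 = 2·(-2^{k+1} + 7) − 7 = -2^{k+2} + 14 − 7 = -2^{k+2} + 7.
By induction, S_n = -2^{n+1} + 7 for all n ≥ 1.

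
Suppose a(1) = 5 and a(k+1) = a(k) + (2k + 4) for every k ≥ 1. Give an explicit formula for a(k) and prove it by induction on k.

Claim: a(k) = k^2 + 3k + 1.

Base case: a(1) = 5, and 1^2 + 3·1 + 1 = 5.
Assume a(j) = j^2 + 3j + 1.
Then a(j+1) = a(j) + (2j + 4) = (j^2 + 3j + 1) + (2j + 4) = j^2 + 5j + 5,
and (j+1)^2 + 3·(j+1) + 1 = j^2 + 5j + 5.
By induction, a(k) = k^2 + 3k + 1 for all k ≥ 1.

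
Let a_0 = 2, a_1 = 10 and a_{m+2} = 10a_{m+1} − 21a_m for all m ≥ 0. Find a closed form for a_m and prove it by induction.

Claim: a_m = 3^m + 7^m.

Base cases: a_0 = 2 and 3^0 + 7^0 = 2; a_1 = 10 and 3^1 + 7^1 = 10.
Assume a_j = 3^j + 7^j for all 0 ≤ j ≤ r, where r ≥ 1.
Then a_{r+1} = 10a_r − 21a_{r−1} = 10·(3^r + 7^r) − 21·(3^{r−1} + 7^{r−1}) = (10·3 − 21)3^{r−1} + (10·7 − 21)7^{r−1} = 9·3^{r−1} + 49·7^{r−1} = 3^{r+1} + 7^{r+1}.
By strong induction, a_m = 3^m + 7^m for all m ≥ 0.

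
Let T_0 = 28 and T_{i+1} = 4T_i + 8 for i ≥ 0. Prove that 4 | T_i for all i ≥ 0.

Base case: T_0 = 28 = 4·7, so 4 | T_0.
Assume 4 | T_m, so T_m = 4t for some integer t.
Then T_{m+1} = 4T_m + 8 = 4·(4t) + 8 = 4(4t + 2), so 4 | T_{m+1}.
By induction, 4 | T_i for all i ≥ 0.

4 | T_i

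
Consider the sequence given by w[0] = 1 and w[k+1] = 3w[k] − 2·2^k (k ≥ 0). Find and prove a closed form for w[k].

Claim: w[k] = -3^k + 2·2^k.

Base case: w[0] = 1, and -3^0 + 2·2^0 = -1 + 2 = 1.
Assume w[r] = -3^r + 2·2^r for some r ≥ 0.
Then w[r+1] = 3w[r] − 2·2^r = 3·(-3^r + 2·2^r) − 2·2^r = -3^{r+1} + 6·2^r − 2·2^r = -3^{r+1} + 4·2^r = -3^{r+1} + 2·2^{r+1}.
Hence w[k] = -3^k + 2·2^k for every k ≥ 0, by induction.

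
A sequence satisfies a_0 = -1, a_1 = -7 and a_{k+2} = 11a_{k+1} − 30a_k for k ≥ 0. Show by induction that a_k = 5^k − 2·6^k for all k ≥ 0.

Base cases: a_0 = -1 and 5^0 − 2·6^0 = -1; a_1 = -7 and 5^1 − 2·6^1 = -7.
Assume a_i = 5^i − 2·6^i for all 0 ≤ i ≤ j, where j ≥ 1.
Then a_{j+1} = 11a_j − 30a_{j−1} = 11·(5^j − 2·6^j) − 30·(5^{j−1} − 2·6^{j−1}) = (11·5 − 30)5^{j−1} − 2·(11·6 − 30)6^{j−1} = 25·5^{j−1} − 72·6^{j−1} = 5^{j+1} − 2·6^{j+1}.
Hence a_k = 5^k − 2·6^k for every k ≥ 0, by strong induction.

a_k = 5^k − 2·6^k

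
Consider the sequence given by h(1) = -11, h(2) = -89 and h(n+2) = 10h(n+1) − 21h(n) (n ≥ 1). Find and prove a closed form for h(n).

Claim: h(n) = 3^n − 2·7^n.

Base cases: h(1) = -11 and 3^1 − 2·7^1 = -11; h(2) = -89 and 3^2 − 2·7^2 = -89.
Assume h(j) = 3^j − 2·7^j for all 1 ≤ j ≤ k, where k ≥ 2.
Then h(k+1) = 10h(k) − 21h(k−1) = 10·(3^k − 2·7^k) − 21·(3^{k−1} − 2·7^{k−1}) = (10·3 − 21)3^{k−1} − 2·(10·7 − 21)7^{k−1} = 9·3^{k−1} − 98·7^{k−1} = 3^{k+1} − 2·7^{k+1}.
This completes the inductive step, so h(n) = 3^n − 2·7^n for all n ≥ 1.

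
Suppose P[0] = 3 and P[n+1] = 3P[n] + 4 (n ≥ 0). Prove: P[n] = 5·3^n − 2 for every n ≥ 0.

Base case: P[0] = 3, and 5·3^0 − 2 = 5 − 2 = 3.
Assume P[j] = 5·3^j − 2 for some j ≥ 0.
Then P[j+1] = 3P[j] + 4 = 3·(5·3^j − 2) + 4 = 15·3^j − 6 + 4 = 5·3^{j+1} − 2.
By induction, P[n] = 5·3^n − 2 for all n ≥ 0.

P[n] = 5·3^n − 2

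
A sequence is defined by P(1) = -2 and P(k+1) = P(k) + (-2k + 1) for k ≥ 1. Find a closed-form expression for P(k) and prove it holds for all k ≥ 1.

Claim: P(k) = -k^2 + 2k − 3.

Base case: P(1) = -2, and -1^2 + 2·1 − 3 = -2.
Assume P(r) = -r^2 + 2r − 3.
Then P(r+1) = P(r) + (-2r + 1) = (-r^2 + 2r − 3) + (-2r + 1) = -r^2 − 2,
and -(r+1)^2 + 2·(r+1) − 3 = -r^2 − 2.
This completes the inductive step, so P(k) = -k^2 + 2k − 3 for all k ≥ 1.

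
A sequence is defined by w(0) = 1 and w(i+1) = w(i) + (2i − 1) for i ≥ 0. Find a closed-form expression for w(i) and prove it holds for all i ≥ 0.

Claim: w(i) = i^2 − 2i + 1.

Base case: w(0) = 1, and 0^2 − 2·0 + 1 = 1.
Assume w(j) = j^2 − 2j + 1.
Then w(j+1) = w(j) + (2j − 1) = (j^2 − 2j + 1) + (2j − 1) = j^2,
and (j+1)^2 − 2·(j+1) + 1 = j^2.
Hence w(i) = i^2 − 2i + 1 for every i ≥ 0, by induction.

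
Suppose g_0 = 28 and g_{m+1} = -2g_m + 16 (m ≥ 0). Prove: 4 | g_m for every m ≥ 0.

Base case: g_0 = 28 = 4·7, so 4 | g_0.
Assume 4 | g_r, so g_r = 4t for some integer t.
Then g_{r+1} = -2g_r + 16 = -2·(4t) + 16 = 4(-2t + 4), so 4 | g_{r+1}.
By induction, 4 | g_m for all m ≥ 0.

4 | g_m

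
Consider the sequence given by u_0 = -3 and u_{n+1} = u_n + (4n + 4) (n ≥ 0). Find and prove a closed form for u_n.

Claim: u_n = 2n^2 + 2n − 3.

Base case: u_0 = -3, and 2·0^2 + 2·0 − 3 = -3.
Assume u_j = 2j^2 + 2j − 3.
Then u_{j+1} = u_j + (4j + 4) = (2j^2 + 2j − 3) + (4j + 4) = 2j^2 + 6j + 1,
and 2·(j+1)^2 + 2·(j+1) − 3 = 2j^2 + 6j + 1.
Hence u_n = 2n^2 + 2n − 3 for every n ≥ 0, by induction.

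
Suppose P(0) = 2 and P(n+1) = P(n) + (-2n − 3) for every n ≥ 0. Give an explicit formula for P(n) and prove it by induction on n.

Claim: P(n) = -n^2 − 2n + 2.

Base case: P(0) = 2, and -0^2 − 2·0 + 2 = 2.
Assume P(m) = -m^2 − 2m + 2.
Then P(m+1) = P(m) + (-2m − 3) = (-m^2 − 2m + 2) + (-2m − 3) = -m^2 − 4m − 1,
and -(m+1)^2 − 2·(m+1) + 2 = -m^2 − 4m − 1.
Hence P(n) = -n^2 − 2n + 2 for every n ≥ 0, by induction.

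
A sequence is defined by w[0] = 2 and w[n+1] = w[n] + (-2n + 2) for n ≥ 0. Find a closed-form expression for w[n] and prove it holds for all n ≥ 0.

Claim: w[n] = -n^2 + 3n + 2.

Base case: w[0] = 2, and -0^2 + 3·0 + 2 = 2.
Assume w[j] = -j^2 + 3j + 2.
Then w[j+1] = w[j] + (-2j + 2) = (-j^2 + 3j + 2) + (-2j + 2) = -j^2 + j + 4,
and -(j+1)^2 + 3·(j+1) + 2 = -j^2 + j + 4.
By induction, w[n] = -n^2 + 3n + 2 for all n ≥ 0.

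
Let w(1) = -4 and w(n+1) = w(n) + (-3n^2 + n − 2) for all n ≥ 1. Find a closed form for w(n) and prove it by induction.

Claim: w(n) = -n^3 + 2n^2 − 3n − 2.

Base case: w(1) = -4, and -1^3 + 2·1^2 − 3·1 − 2 = -4.
Assume w(k) = -k^3 + 2k^2 − 3k − 2.
Then w(k+1) = w(k) + (-3k^2 + k − 2) = (-k^3 + 2k^2 − 3k − 2) + (-3k^2 + k − 2) = -k^3 − k^2 − 2k − 4,
and -(k+1)^3 + 2·(k+1)^2 − 3·(k+1) − 2 = -k^3 − k^2 − 2k − 4.
This completes the inductive step, so w(n) = -n^3 + 2n^2 − 3n − 2 for all n ≥ 1.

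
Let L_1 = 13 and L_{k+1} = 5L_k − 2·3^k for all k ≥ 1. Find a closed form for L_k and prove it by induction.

Claim: L_k = 2·5^k + 3^k.

Base case: L_1 = 13, and 2·5^1 + 3^1 = 10 + 3 = 13.
Assume L_m = 2·5^m + 3^m for some m ≥ 1.
Then L_{m+1} = 5L_m − 2·3^m = 5·(2·5^m + 3^m) − 2·3^m = 2·5^{m+1} + 5·3^m − 2·3^m = 2·5^{m+1} + 3·3^m = 2·5^{m+1} + 3^{m+1}.
This completes the inductive step, so L_k = 2·5^k + 3^k for all k ≥ 1.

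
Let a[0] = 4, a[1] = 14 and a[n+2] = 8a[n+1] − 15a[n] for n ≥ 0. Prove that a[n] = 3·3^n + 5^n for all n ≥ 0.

Base cases: a[0] = 4 and 3·3^0 + 5^0 = 4; a[1] = 14 and 3·3^1 + 5^1 = 14.
Assume a[j] = 3·3^j + 5^j for all 0 ≤ j ≤ k, where k ≥ 1.
Then a[k+1] = 8a[k] − 15a[k−1] = 8·(3·3^k + 5^k) − 15·(3·3^{k−1} + 5^{k−1}) = 3·(8·3 − 15)3^{k−1} + (8·5 − 15)5^{k−1} = 27·3^{k−1} + 25·5^{k−1} = 3·3^{k+1} + 5^{k+1}.
This completes the inductive step, so a[n] = 3·3^n + 5^n for all n ≥ 0.

a[n] = 3·3^n + 5^n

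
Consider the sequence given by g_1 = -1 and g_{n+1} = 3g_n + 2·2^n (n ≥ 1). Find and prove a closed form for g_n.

Claim: g_n = 3^n − 2·2^n.

Base case: g_1 = -1, and 3^1 − 2·2^1 = 3 − 4 = -1.
Assume g_m = 3^m − 2·2^m for some m ≥ 1.
Then g_{m+1} = 3g_m + 2·2^m = 3·(3^m − 2·2^m) + 2·2^m = 3^{m+1} − 6·2^m + 2·2^m = 3^{m+1} − 4·2^m = 3^{m+1} − 2·2^{m+1}.
So the formula holds for m+1, and by induction g_n = 3^n − 2·2^n for all n ≥ 1.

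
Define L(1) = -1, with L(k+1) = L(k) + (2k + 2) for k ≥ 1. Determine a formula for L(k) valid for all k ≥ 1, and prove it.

Claim: L(k) = k^2 + k − 3.

Base case: L(1) = -1, and 1^2 + 1 − 3 = -1.
Assume L(j) = j^2 + j − 3.
Then L(j+1) = L(j) + (2j + 2) = (j^2 + j − 3) + (2j + 2) = j^2 + 3j − 1,
and (j+1)^2 + (j+1) − 3 = j^2 + 3j − 1.
By induction, L(k) = k^2 + k − 3 for all k ≥ 1.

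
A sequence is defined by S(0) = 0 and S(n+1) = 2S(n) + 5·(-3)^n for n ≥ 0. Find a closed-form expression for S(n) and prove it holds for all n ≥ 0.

Claim: S(n) = 2^n − (-3)^n.

Base case: S(0) = 0, and 2^0 − (-3)^0 = 1 − 1 = 0.
Assume S(m) = 2^m − (-3)^m for some m ≥ 0.
Then S(m+1) = 2S(m) + 5·(-3)^m = 2·(2^m − (-3)^m) + 5·(-3)^m = 2^{m+1} − 2·(-3)^m + 5·(-3)^m = 2^{m+1} + 3·(-3)^m = 2^{m+1} − (-3)^{m+1}.
Hence S(n) = 2^n − (-3)^n for every n ≥ 0, by induction.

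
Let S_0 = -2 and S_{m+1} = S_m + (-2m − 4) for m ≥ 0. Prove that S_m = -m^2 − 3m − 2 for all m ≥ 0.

Base case: S_0 = -2, and -0^2 − 3·0 − 2 = -2.
Assume S_k = -k^2 − 3k − 2.
Then S_{k+1} = S_k + (-2k − 4) = (-k^2 − 3k − 2) + (-2k − 4) = -k^2 − 5k − 6,
and -(k+1)^2 − 3·(k+1) − 2 = -k^2 − 5k − 6.
By induction, S_m = -m^2 − 3m − 2 for all m ≥ 0.

S_m = -m^2 − 3m − 2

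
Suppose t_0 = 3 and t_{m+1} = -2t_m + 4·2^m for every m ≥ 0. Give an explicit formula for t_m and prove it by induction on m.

Claim: t_m = 2·(-2)^m + 2^m.

Base case: t_0 = 3, and 2·(-2)^0 + 2^0 = 2 + 1 = 3.
Assume t_r = 2·(-2)^r + 2^r for some r ≥ 0.
Then t_{r+1} = -2t_r + 4·2^r = -2·(2·(-2)^r + 2^r) + 4·2^r = 2·(-2)^{r+1} − 2·2^r + 4·2^r = 2·(-2)^{r+1} + 2·2^r = 2·(-2)^{r+1} + 2^{r+1}.
This completes the inductive step, so t_m = 2·(-2)^m + 2^m for all m ≥ 0.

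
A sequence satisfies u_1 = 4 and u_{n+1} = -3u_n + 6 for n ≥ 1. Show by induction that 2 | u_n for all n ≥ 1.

Base case: u_1 = 4 = 2·2, so 2 | u_1.
Assume 2 | u_j, so u_j = 2t for some integer t.
Then u_{j+1} = -3u_j + 6 = -3·(2t) + 6 = 2(-3t + 3), so 2 | u_{j+1}.
This completes the inductive step, so 2 | u_n for all n ≥ 1.

2 | u_n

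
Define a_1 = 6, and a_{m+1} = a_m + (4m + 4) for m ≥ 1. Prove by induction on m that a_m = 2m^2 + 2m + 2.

Base case: a_1 = 6, and 2·1^2 + 2·1 + 2 = 6.
Assume a_j = 2j^2 + 2j + 2.
Then a_{j+1} = a_j + (4j + 4) = (2j^2 + 2j + 2) + (4j + 4) = 2j^2 + 6j + 6,
and 2·(j+1)^2 + 2·(j+1) + 2 = 2j^2 + 6j + 6.
This completes the inductive step, so a_m = 2m^2 + 2m + 2 for all m ≥ 1.

a_m = 2m^2 + 2m + 2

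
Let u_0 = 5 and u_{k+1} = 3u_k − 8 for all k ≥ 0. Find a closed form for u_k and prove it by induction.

Claim: u_k = 3^k + 4.

Base case: u_0 = 5, and 3^0 + 4 = 1 + 4 = 5.
Assume u_j = 3^j + 4 for some j ≥ 0.
Then u_{j+1} = 3u_j − 8 = 3·(3^j + 4) − 8 = 3^{j+1} + 12 − 8 = 3^{j+1} + 4.
So the formula holds for j+1, and by induction u_k = 3^k + 4 for all k ≥ 0.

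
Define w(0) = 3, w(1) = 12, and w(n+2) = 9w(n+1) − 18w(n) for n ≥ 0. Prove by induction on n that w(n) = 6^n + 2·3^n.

Base cases: w(0) = 3 and 6^0 + 2·3^0 = 3; w(1) = 12 and 6^1 + 2·3^1 = 12.
Assume w(i) = 6^i + 2·3^i for all 0 ≤ i ≤ j, where j ≥ 1.
Then w(j+1) = 9w(j) − 18w(j−1) = 9·(6^j + 2·3^j) − 18·(6^{j−1} + 2·3^{j−1}) = (9·6 − 18)6^{j−1} + 2·(9·3 − 18)3^{j−1} = 36·6^{j−1} + 18·3^{j−1} = 6^{j+1} + 2·3^{j+1}.
Hence w(n) = 6^n + 2·3^n for every n ≥ 0, by strong induction.

w(n) = 6^n + 2·3^n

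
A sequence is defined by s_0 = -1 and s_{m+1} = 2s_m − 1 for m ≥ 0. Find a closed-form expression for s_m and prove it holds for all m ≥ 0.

Claim: s_m = -2^{m+1} + 1.

Base case: s_0 = -1, and -2^{0+1} + 1 = -2 + 1 = -1.
Assume s_r = -2^{r+1} + 1 for some r ≥ 0.
Then s_{r+1} = 2s_r − 1 = 2·(-2^{r+1} + 1) − 1 = -2^{r+2} + 2 − 1 = -2^{r+2} + 1.
So the formula holds for r+1, and by induction s_m = -2^{m+1} + 1 for all m ≥ 0.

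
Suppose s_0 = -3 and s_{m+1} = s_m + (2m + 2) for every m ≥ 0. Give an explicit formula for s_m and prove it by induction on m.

Claim: s_m = m^2 + m − 3.

Base case: s_0 = -3, and 0^2 + 0 − 3 = -3.
Assume s_j = j^2 + j − 3.
Then s_{j+1} = s_j + (2j + 2) = (j^2 + j − 3) + (2j + 2) = j^2 + 3j − 1,
and (j+1)^2 + (j+1) − 3 = j^2 + 3j − 1.
This completes the inductive step, so s_m = m^2 + m − 3 for all m ≥ 0.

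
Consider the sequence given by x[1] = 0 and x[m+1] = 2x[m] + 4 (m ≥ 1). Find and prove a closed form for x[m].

Claim: x[m] = 2^{m+1} − 4.

Base case: x[1] = 0, and 2^{1+1} − 4 = 4 − 4 = 0.
Assume x[k] = 2^{k+1} − 4 for some k ≥ 1.
Then x[k+1] = 2x[k] + 4 = 2·(2^{k+1} − 4) + 4 = 2^{k+2} − 8 + 4 = 2^{k+2} − 4.
Hence x[m] = 2^{m+1} − 4 for every m ≥ 1, by induction.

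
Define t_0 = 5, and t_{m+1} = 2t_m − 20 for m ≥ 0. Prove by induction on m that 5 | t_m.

Base case: t_0 = 5 = 5·1, so 5 | t_0.
Assume 5 | t_k, so t_k = 5s for some integer s.
Then t_{k+1} = 2t_k − 20 = 2·(5s) − 20 = 5(2s − 4), so 5 | t_{k+1}.
Hence 5 | t_m for every m ≥ 0, by induction.

5 | t_m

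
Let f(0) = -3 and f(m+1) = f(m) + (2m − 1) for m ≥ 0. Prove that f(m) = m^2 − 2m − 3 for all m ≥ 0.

Base case: f(0) = -3, and 0^2 − 2·0 − 3 = -3.
Assume f(j) = j^2 − 2j − 3.
Then f(j+1) = f(j) + (2j − 1) = (j^2 − 2j − 3) + (2j − 1) = j^2 − 4,
and (j+1)^2 − 2·(j+1) − 3 = j^2 − 4.
This completes the inductive step, so f(m) = m^2 − 2m − 3 for all m ≥ 0.

f(m) = m^2 − 2m − 3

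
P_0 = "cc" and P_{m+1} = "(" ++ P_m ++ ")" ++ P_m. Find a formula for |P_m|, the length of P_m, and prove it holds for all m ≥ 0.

Claim: |P_m| = 2^{m+2} − 2.

Base case: |P_0| = 2, and 2^{0+2} − 2 = 2.
Assume |P_r| = 2^{r+2} − 2.
Then |P_{r+1}| = 1 + |P_r| + 1 + |P_r| = 2|P_r| + 2 = 2(2^{r+2} − 2) + 2 = 2^{r+3} − 4 + 2 = 2^{r+3} − 2.
Hence |P_m| = 2^{m+2} − 2 for every m ≥ 0, by induction.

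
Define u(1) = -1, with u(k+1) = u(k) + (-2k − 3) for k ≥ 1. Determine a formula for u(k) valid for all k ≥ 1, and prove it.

Claim: u(k) = -k^2 − 2k + 2.

Base case: u(1) = -1, and -1^2 − 2·1 + 2 = -1.
Assume u(m) = -m^2 − 2m + 2.
Then u(m+1) = u(m) + (-2m − 3) = (-m^2 − 2m + 2) + (-2m − 3) = -m^2 − 4m − 1,
and -(m+1)^2 − 2·(m+1) + 2 = -m^2 − 4m − 1.
Hence u(k) = -k^2 − 2k + 2 for every k ≥ 1, by induction.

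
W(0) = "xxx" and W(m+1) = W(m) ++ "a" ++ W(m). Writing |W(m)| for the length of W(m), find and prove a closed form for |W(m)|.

Claim: |W(m)| = 2^{m+2} − 1.

Base case: |W(0)| = 3, and 2^{0+2} − 1 = 3.
Assume |W(k)| = 2^{k+2} − 1.
Then |W(k+1)| = |W(k)| + 1 + |W(k)| = 2|W(k)| + 1 = 2(2^{k+2} − 1) + 1 = 2^{k+3} − 2 + 1 = 2^{k+3} − 1.
So the formula holds for k+1, and by induction |W(m)| = 2^{m+2} − 1 for all m ≥ 0.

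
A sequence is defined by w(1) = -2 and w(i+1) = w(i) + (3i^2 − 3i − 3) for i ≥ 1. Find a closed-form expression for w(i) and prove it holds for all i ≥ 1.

Claim: w(i) = i^3 − 3i^2 − i + 1.

Base case: w(1) = -2, and 1^3 − 3·1^2 − 1 + 1 = -2.
Assume w(r) = r^3 − 3r^2 − r + 1.
Then w(r+1) = w(r) + (3r^2 − 3r − 3) = (r^3 − 3r^2 − r + 1) + (3r^2 − 3r − 3) = r^3 − 4r − 2,
and (r+1)^3 − 3·(r+1)^2 − (r+1) + 1 = r^3 − 4r − 2.
Hence w(i) = i^3 − 3i^2 − i + 1 for every i ≥ 1, by induction.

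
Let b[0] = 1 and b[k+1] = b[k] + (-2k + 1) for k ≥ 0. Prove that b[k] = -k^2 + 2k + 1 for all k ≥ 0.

Base case: b[0] = 1, and -0^2 + 2·0 + 1 = 1.
Assume b[m] = -m^2 + 2m + 1.
Then b[m+1] = b[m] + (-2m + 1) = (-m^2 + 2m + 1) + (-2m + 1) = -m^2 + 2,
and -(m+1)^2 + 2·(m+1) + 1 = -m^2 + 2.
By induction, b[k] = -k^2 + 2k + 1 for all k ≥ 0.

b[k] = -k^2 + 2k + 1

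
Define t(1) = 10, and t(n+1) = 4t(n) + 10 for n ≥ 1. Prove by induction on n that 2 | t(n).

Base case: t(1) = 10 = 2·5, so 2 | t(1).
Assume 2 | t(r), so t(r) = 2s for some integer s.
Then t(r+1) = 4t(r) + 10 = 4·(2s) + 10 = 2(4s + 5), so 2 | t(r+1).
By induction, 2 | t(n) for all n ≥ 1.

2 | t(n)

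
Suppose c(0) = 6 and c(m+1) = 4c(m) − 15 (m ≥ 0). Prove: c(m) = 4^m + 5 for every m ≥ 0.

Base case: c(0) = 6, and 4^0 + 5 = 1 + 5 = 6.
Assume c(j) = 4^j + 5 for some j ≥ 0.
Then c(j+1) = 4c(j) − 15 = 4·(4^j + 5) − 15 = 4^{j+1} + 20 − 15 = 4^{j+1} + 5.
Hence c(m) = 4^m + 5 for every m ≥ 0, by induction.

c(m) = 4^m + 5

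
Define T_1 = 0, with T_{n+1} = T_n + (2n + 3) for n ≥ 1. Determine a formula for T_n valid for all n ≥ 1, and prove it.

Claim: T_n = n^2 + 2n − 3.

Base case: T_1 = 0, and 1^2 + 2·1 − 3 = 0.
Assume T_m = m^2 + 2m − 3.
Then T_{m+1} = T_m + (2m + 3) = (m^2 + 2m − 3) + (2m + 3) = m^2 + 4m,
and (m+1)^2 + 2·(m+1) − 3 = m^2 + 4m.
By induction, T_n = n^2 + 2n − 3 for all n ≥ 1.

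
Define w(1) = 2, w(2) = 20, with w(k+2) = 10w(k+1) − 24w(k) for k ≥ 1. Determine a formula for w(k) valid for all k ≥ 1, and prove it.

Claim: w(k) = -4^k + 6^k.

Base cases: w(1) = 2 and -4^1 + 6^1 = 2; w(2) = 20 and -4^2 + 6^2 = 20.
Assume w(j) = -4^j + 6^j for all 1 ≤ j ≤ m, where m ≥ 2.
Then w(m+1) = 10w(m) − 24w(m−1) = 10·(-4^m + 6^m) − 24·(-4^{m−1} + 6^{m−1}) = -(10·4 − 24)4^{m−1} + (10·6 − 24)6^{m−1} = -16·4^{m−1} + 36·6^{m−1} = -4^{m+1} + 6^{m+1}.
So the formula holds for m+1, and by strong induction w(k) = -4^k + 6^k for all k ≥ 1.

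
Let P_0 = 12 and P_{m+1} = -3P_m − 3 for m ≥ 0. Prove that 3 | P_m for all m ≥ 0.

Base case: P_0 = 12 = 3·4, so 3 | P_0.
Assume 3 | P_k, so P_k = 3t for some integer t.
Then P_{k+1} = -3P_k − 3 = -3·(3t) − 3 = 3(-3t − 1), so 3 | P_{k+1}.
This completes the inductive step, so 3 | P_m for all m ≥ 0.

3 | P_m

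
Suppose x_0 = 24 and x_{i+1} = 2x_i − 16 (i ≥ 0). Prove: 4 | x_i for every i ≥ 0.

Base case: x_0 = 24 = 4·6, so 4 | x_0.
Assume 4 | x_k, so x_k = 4t for some integer t.
Then x_{k+1} = 2x_k − 16 = 2·(4t) − 16 = 4(2t − 4), so 4 | x_{k+1}.
Hence 4 | x_i for every i ≥ 0, by induction.

4 | x_i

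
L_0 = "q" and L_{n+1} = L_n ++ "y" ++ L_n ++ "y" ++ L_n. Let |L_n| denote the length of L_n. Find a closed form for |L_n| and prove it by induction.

Claim: |L_n| = 2·3^n − 1.

Base case: |L_0| = 1, and 2·3^0 − 1 = 1.
Assume |L_m| = 2·3^m − 1.
Then |L_{m+1}| = 3|L_m| + 2 = 3(2·3^m − 1) + 2 = 2·3^{m+1} − 3 + 2 = 2·3^{m+1} − 1.
So the formula holds for m+1, and by induction |L_n| = 2·3^n − 1 for all n ≥ 0.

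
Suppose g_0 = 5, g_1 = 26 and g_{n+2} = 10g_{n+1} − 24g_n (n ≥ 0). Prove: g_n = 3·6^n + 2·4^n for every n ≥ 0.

Base cases: g_0 = 5 and 3·6^0 + 2·4^0 = 5; g_1 = 26 and 3·6^1 + 2·4^1 = 26.
Assume g_i = 3·6^i + 2·4^i for all 0 ≤ i ≤ j, where j ≥ 1.
Then g_{j+1} = 10g_j − 24g_{j−1} = 10·(3·6^j + 2·4^j) − 24·(3·6^{j−1} + 2·4^{j−1}) = 3·(10·6 − 24)6^{j−1} + 2·(10·4 − 24)4^{j−1} = 108·6^{j−1} + 32·4^{j−1} = 3·6^{j+1} + 2·4^{j+1}.
Hence g_n = 3·6^n + 2·4^n for every n ≥ 0, by strong induction.

g_n = 3·6^n + 2·4^n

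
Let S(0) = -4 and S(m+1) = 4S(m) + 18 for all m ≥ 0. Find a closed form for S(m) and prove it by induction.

Claim: S(m) = 2·4^m − 6.

Base case: S(0) = -4, and 2·4^0 − 6 = 2 − 6 = -4.
Assume S(j) = 2·4^j − 6 for some j ≥ 0.
Then S(j+1) = 4S(j) + 18 = 4·(2·4^j − 6) + 18 = 8·4^j − 24 + 18 = 2·4^{j+1} − 6.
This completes the inductive step, so S(m) = 2·4^m − 6 for all m ≥ 0.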